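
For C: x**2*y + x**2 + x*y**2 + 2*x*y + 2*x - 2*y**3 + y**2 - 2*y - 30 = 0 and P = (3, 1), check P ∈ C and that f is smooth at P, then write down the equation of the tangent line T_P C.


Tangent line at P: 17*x + 15*y - 66 = 0.

Step 1: f(3, 1) = 0, so P lies on C.
Step 2: partial derivatives
  f_x(x, y) = 2*x*y + 2*x + y**2 + 2*y + 2, f_y(x, y) = x**2 + 2*x*y + 2*x - 6*y**2 + 2*y - 2.
  f_x(P) = 17, f_y(P) = 15 (gradient nonzero, so P is smooth).
Step 3: tangent line at P: 17·(x − 3) + 15·(y − 1) = 0.
Expanding: 17*x + 15*y - 66 = 0.


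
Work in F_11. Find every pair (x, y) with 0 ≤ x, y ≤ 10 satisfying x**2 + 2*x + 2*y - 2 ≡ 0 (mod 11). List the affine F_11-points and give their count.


Affine F_11-points: {(0, 1), (1, 5), (2, 8), (3, 10), (4, 0), (5, 0), (6, 10), (7, 8), (8, 5), (9, 1), (10, 7)}; count = 11.

For each of the 121 pairs (x, y) ∈ F_11², evaluate f(x, y) mod 11. Record the zeros.
  x = 0: [0↦9, 1↦0, 2↦2, 3↦4, 4↦6, 5↦8, 6↦10, 7↦1, 8↦3, 9↦5, 10↦7]  zeros at y ∈ {1}
  x = 1: [0↦1, 1↦3, 2↦5, 3↦7, 4↦9, 5↦0, 6↦2, 7↦4, 8↦6, 9↦8, 10↦10]  zeros at y ∈ {5}
  x = 2: [0↦6, 1↦8, 2↦10, 3↦1, 4↦3, 5↦5, 6↦7, 7↦9, 8↦0, 9↦2, 10↦4]  zeros at y ∈ {8}
  x = 3: [0↦2, 1↦4, 2↦6, 3↦8, 4↦10, 5↦1, 6↦3, 7↦5, 8↦7, 9↦9, 10↦0]  zeros at y ∈ {10}
  x = 4: [0↦0, 1↦2, 2↦4, 3↦6, 4↦8, 5↦10, 6↦1, 7↦3, 8↦5, 9↦7, 10↦9]  zeros at y ∈ {0}
  x = 5: [0↦0, 1↦2, 2↦4, 3↦6, 4↦8, 5↦10, 6↦1, 7↦3, 8↦5, 9↦7, 10↦9]  zeros at y ∈ {0}
  x = 6: [0↦2, 1↦4, 2↦6, 3↦8, 4↦10, 5↦1, 6↦3, 7↦5, 8↦7, 9↦9, 10↦0]  zeros at y ∈ {10}
  x = 7: [0↦6, 1↦8, 2↦10, 3↦1, 4↦3, 5↦5, 6↦7, 7↦9, 8↦0, 9↦2, 10↦4]  zeros at y ∈ {8}
  x = 8: [0↦1, 1↦3, 2↦5, 3↦7, 4↦9, 5↦0, 6↦2, 7↦4, 8↦6, 9↦8, 10↦10]  zeros at y ∈ {5}
  x = 9: [0↦9, 1↦0, 2↦2, 3↦4, 4↦6, 5↦8, 6↦10, 7↦1, 8↦3, 9↦5, 10↦7]  zeros at y ∈ {1}
  x = 10: [0↦8, 1↦10, 2↦1, 3↦3, 4↦5, 5↦7, 6↦9, 7↦0, 8↦2, 9↦4, 10↦6]  zeros at y ∈ {7}
Collecting zeros: affine points = {(0, 1), (1, 5), (2, 8), (3, 10), (4, 0), (5, 0), (6, 10), (7, 8), (8, 5), (9, 1), (10, 7)}.
Total count |C(F_11)_aff| = 11.


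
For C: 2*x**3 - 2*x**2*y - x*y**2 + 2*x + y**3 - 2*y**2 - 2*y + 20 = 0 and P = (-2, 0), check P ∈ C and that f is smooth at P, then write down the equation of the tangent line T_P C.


Tangent line at P: 26*x - 10*y + 52 = 0.

Step 1: f(-2, 0) = 0, so P lies on C.
Step 2: partial derivatives
  f_x(x, y) = 6*x**2 - 4*x*y - y**2 + 2, f_y(x, y) = -2*x**2 - 2*x*y + 3*y**2 - 4*y - 2.
  f_x(P) = 26, f_y(P) = -10 (gradient nonzero, so P is smooth).
Step 3: tangent line at P: 26·(x − -2) + -10·(y − 0) = 0.
Expanding: 26*x - 10*y + 52 = 0.


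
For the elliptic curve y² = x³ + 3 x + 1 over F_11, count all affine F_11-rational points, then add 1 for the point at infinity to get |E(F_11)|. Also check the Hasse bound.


Affine points = {(0, 1), (0, 10), (1, 4), (1, 7), (2, 2), (2, 9), (3, 2), (3, 9), (4, 0), (5, 3), (5, 8), (6, 2), (6, 9), (8, 3), (8, 8), (9, 3), (9, 8)}; affine count = 17; |E(F_11)| = 18.

Discriminant check: Δ ∝ 4a³ + 27b² = 4·3³ + 27·1² = 4·27 + 27·1 ≡ 3 (mod 11). Nonzero ⇒ E is nonsingular.
For each x ∈ F_11, compute rhs = x³ + 3·x + 1 mod 11, then count y ∈ F_11 with y² ≡ rhs.
  x = 0: rhs = 1, matching y values: 1, 10 (2 points).
  x = 1: rhs = 5, matching y values: 4, 7 (2 points).
  x = 2: rhs = 4, matching y values: 2, 9 (2 points).
  x = 3: rhs = 4, matching y values: 2, 9 (2 points).
  x = 4: rhs = 0, matching y values: 0 (1 points).
  x = 5: rhs = 9, matching y values: 3, 8 (2 points).
  x = 6: rhs = 4, matching y values: 2, 9 (2 points).
  x = 7: rhs = 2, matching y values: none (0 points).
  x = 8: rhs = 9, matching y values: 3, 8 (2 points).
  x = 9: rhs = 9, matching y values: 3, 8 (2 points).
  x = 10: rhs = 8, matching y values: none (0 points).
Total affine count: 17.
Full point count |E(F_11)| = 17 + 1 = 18.
Hasse bound: |18 − (11+1)| = |6| = 6 ≤ 2√11 ≈ 6.6332 ✓.


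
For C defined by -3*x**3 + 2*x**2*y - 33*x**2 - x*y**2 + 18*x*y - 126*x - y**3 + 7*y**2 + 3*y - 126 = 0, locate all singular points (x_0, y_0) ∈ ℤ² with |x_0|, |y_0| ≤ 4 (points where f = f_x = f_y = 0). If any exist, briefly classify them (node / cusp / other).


Singular points: {(-3, 3)}; classification: cusp.

Compute partial derivatives:
  f_x = -9*x**2 + 4*x*y - 66*x - y**2 + 18*y - 126.
  f_y = 2*x**2 - 2*x*y + 18*x - 3*y**2 + 14*y + 3.
Scan x_0 ∈ {−4, ..., 4}. For each x_0, f_y(x_0, y) is a polynomial in y; find its integer roots y ∈ {−4, ..., 4}, then test f_x and f at those candidates.
  x = -4: f_y(-4, y) = -3*y**2 + 22*y - 37; no integer root y with |y| ≤ 4.
  x = -3: f_y(-3, y) = -3*y**2 + 20*y - 33; vanishes at y ∈ {3}. (-3, 3): f_x = 0, f = 0 — SINGULAR.
  x = -2: f_y(-2, y) = -3*y**2 + 18*y - 25; no integer root y with |y| ≤ 4.
  x = -1: f_y(-1, y) = -3*y**2 + 16*y - 13; vanishes at y ∈ {1}. (-1, 1): f_x = -56 ≠ 0.
  x = 0: f_y(0, y) = -3*y**2 + 14*y + 3; no integer root y with |y| ≤ 4.
  x = 1: f_y(1, y) = -3*y**2 + 12*y + 23; no integer root y with |y| ≤ 4.
  x = 2: f_y(2, y) = -3*y**2 + 10*y + 47; no integer root y with |y| ≤ 4.
  x = 3: f_y(3, y) = -3*y**2 + 8*y + 75; no integer root y with |y| ≤ 4.
  x = 4: f_y(4, y) = -3*y**2 + 6*y + 107; no integer root y with |y| ≤ 4.
Only singular point on the grid: (-3, 3).
Classify: substitute x = -3 + u, y = 3 + v and expand: f = -3*u**3 + 2*u**2*v - u*v**2 - v**3 + v**2.
No constant or linear terms (consistent with a singular point). Quadratic part: v**2. Cubic part: -3*u**3 + 2*u**2*v - u*v**2 - v**3.
The quadratic part v**2 is a perfect square, so there is a single (double) tangent line v = 0, i.e. y = 3. Restricting the cubic part to that line (v = 0) leaves -3*u**3 ≠ 0, so f is not divisible by v and the branch is v² ≈ 3*u**3 to lowest order — this is a cusp.
Classification: cusp.


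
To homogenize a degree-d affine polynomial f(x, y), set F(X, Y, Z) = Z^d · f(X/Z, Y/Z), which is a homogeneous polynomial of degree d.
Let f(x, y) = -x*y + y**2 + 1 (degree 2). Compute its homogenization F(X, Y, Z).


F(X, Y, Z) = -X*Y + Y**2 + Z**2

deg(f) = 2.
Substitute x = X/Z, y = Y/Z into f, then multiply by Z^2.
  monomial -1·x^1·y^1 ↦ -1·X^1·Y^1·Z^0.
  monomial 1·x^0·y^2 ↦ 1·X^0·Y^2·Z^0.
  monomial 1·x^0·y^0 ↦ 1·X^0·Y^0·Z^2.
Collecting: F(X, Y, Z) = -X*Y + Y**2 + Z**2.


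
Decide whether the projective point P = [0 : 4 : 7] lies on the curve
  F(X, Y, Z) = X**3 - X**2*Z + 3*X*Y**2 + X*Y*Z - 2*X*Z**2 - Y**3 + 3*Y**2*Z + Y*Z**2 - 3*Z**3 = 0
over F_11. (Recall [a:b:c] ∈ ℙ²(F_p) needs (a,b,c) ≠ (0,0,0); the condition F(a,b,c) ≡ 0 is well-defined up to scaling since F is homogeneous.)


F(0,4,7) ≡ 0 (mod 11); P is on the curve.

Evaluate F(0, 4, 7) term-by-term (mod 11).
  X**3 ↦ 1·0·1·1 = 0
  -X**2*Z ↦ -1·0·1·7 = 0
  3*X*Y**2 ↦ 3·0·16·1 = 0
  X*Y*Z ↦ 1·0·4·7 = 0
  -2*X*Z**2 ↦ -2·0·1·49 = 0
  -Y**3 ↦ -1·1·64·1 = -64
  3*Y**2*Z ↦ 3·1·16·7 = 336
  Y*Z**2 ↦ 1·1·4·49 = 196
  -3*Z**3 ↦ -3·1·1·343 = -1029
Sum: F(0, 4, 7) = (0) + (0) + (0) + (0) + (0) + (-64) + (336) + (196) + (-1029) = -561.
Reducing mod 11: -561 ≡ 0 (mod 11).
Since F(a, b, c) ≡ 0 (mod 11), P lies on the curve.


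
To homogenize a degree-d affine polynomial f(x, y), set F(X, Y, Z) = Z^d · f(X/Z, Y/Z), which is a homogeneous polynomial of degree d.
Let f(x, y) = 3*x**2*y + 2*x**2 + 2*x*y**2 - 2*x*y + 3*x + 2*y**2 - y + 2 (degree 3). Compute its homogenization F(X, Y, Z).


F(X, Y, Z) = 3*X**2*Y + 2*X**2*Z + 2*X*Y**2 - 2*X*Y*Z + 3*X*Z**2 + 2*Y**2*Z - Y*Z**2 + 2*Z**3

deg(f) = 3.
Substitute x = X/Z, y = Y/Z into f, then multiply by Z^3.
  monomial 3·x^2·y^1 ↦ 3·X^2·Y^1·Z^0.
  monomial 2·x^2·y^0 ↦ 2·X^2·Y^0·Z^1.
  monomial 2·x^1·y^2 ↦ 2·X^1·Y^2·Z^0.
  monomial -2·x^1·y^1 ↦ -2·X^1·Y^1·Z^1.
  monomial 3·x^1·y^0 ↦ 3·X^1·Y^0·Z^2.
  monomial 2·x^0·y^2 ↦ 2·X^0·Y^2·Z^1.
  monomial -1·x^0·y^1 ↦ -1·X^0·Y^1·Z^2.
  monomial 2·x^0·y^0 ↦ 2·X^0·Y^0·Z^3.
Collecting: F(X, Y, Z) = 3*X**2*Y + 2*X**2*Z + 2*X*Y**2 - 2*X*Y*Z + 3*X*Z**2 + 2*Y**2*Z - Y*Z**2 + 2*Z**3.


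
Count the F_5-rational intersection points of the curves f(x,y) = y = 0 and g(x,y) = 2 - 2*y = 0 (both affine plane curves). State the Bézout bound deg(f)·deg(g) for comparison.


Common zeros: ∅; count = 0; Bézout bound = 1.

deg(f) = 1, deg(g) = 1, so Bézout bound = 1.
Scan x ∈ F_5. For each x, list the y ∈ F_5 with f(x, y) ≡ 0 and those with g(x, y) ≡ 0 (mod 5); the common zeros in that column are the intersection.
  x = 0: f ≡ 0 at y ∈ {0}; g ≡ 0 at y ∈ {1}; common: ∅.
  x = 1: f ≡ 0 at y ∈ {0}; g ≡ 0 at y ∈ {1}; common: ∅.
  x = 2: f ≡ 0 at y ∈ {0}; g ≡ 0 at y ∈ {1}; common: ∅.
  x = 3: f ≡ 0 at y ∈ {0}; g ≡ 0 at y ∈ {1}; common: ∅.
  x = 4: f ≡ 0 at y ∈ {0}; g ≡ 0 at y ∈ {1}; common: ∅.
Collecting: common zeros = ∅, so the count is 0.
Comparison with the Bézout bound: 0 ≤ 1 = deg(f)·deg(g), as expected for curves with no common component (the affine F_5-count falls short of the bound because intersections may lie at infinity, over extension fields, or carry multiplicity).


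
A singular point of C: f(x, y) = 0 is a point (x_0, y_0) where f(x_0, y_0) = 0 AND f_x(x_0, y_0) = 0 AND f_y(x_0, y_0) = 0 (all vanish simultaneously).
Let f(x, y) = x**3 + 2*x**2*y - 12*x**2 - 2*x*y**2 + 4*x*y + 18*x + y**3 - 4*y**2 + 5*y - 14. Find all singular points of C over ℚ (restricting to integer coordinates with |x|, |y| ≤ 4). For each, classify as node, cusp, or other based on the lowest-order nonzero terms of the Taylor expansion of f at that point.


Singular points: {(2, 3)}; classification: cusp.

Compute partial derivatives:
  f_x = 3*x**2 + 4*x*y - 24*x - 2*y**2 + 4*y + 18.
  f_y = 2*x**2 - 4*x*y + 4*x + 3*y**2 - 8*y + 5.
Scan x_0 ∈ {−4, ..., 4}. For each x_0, f_y(x_0, y) is a polynomial in y; find its integer roots y ∈ {−4, ..., 4}, then test f_x and f at those candidates.
  x = -4: f_y(-4, y) = 3*y**2 + 8*y + 21; no integer root y with |y| ≤ 4.
  x = -3: f_y(-3, y) = 3*y**2 + 4*y + 11; no integer root y with |y| ≤ 4.
  x = -2: f_y(-2, y) = 3*y**2 + 5; no integer root y with |y| ≤ 4.
  x = -1: f_y(-1, y) = 3*y**2 - 4*y + 3; no integer root y with |y| ≤ 4.
  x = 0: f_y(0, y) = 3*y**2 - 8*y + 5; vanishes at y ∈ {1}. (0, 1): f_x = 20 ≠ 0.
  x = 1: f_y(1, y) = 3*y**2 - 12*y + 11; no integer root y with |y| ≤ 4.
  x = 2: f_y(2, y) = 3*y**2 - 16*y + 21; vanishes at y ∈ {3}. (2, 3): f_x = 0, f = 0 — SINGULAR.
  x = 3: f_y(3, y) = 3*y**2 - 20*y + 35; no integer root y with |y| ≤ 4.
  x = 4: f_y(4, y) = 3*y**2 - 24*y + 53; no integer root y with |y| ≤ 4.
Only singular point on the grid: (2, 3).
Classify: substitute x = 2 + u, y = 3 + v and expand: f = u**3 + 2*u**2*v - 2*u*v**2 + v**3 + v**2.
No constant or linear terms (consistent with a singular point). Quadratic part: v**2. Cubic part: u**3 + 2*u**2*v - 2*u*v**2 + v**3.
The quadratic part v**2 is a perfect square, so there is a single (double) tangent line v = 0, i.e. y = 3. Restricting the cubic part to that line (v = 0) leaves u**3 ≠ 0, so f is not divisible by v and the branch is v² ≈ -u**3 to lowest order — this is a cusp.
Classification: cusp.


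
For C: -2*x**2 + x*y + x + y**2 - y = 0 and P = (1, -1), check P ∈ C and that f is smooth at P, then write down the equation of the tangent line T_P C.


Tangent line at P: -4*x - 2*y + 2 = 0.

Step 1: f(1, -1) = 0, so P lies on C.
Step 2: partial derivatives
  f_x(x, y) = -4*x + y + 1, f_y(x, y) = x + 2*y - 1.
  f_x(P) = -4, f_y(P) = -2 (gradient nonzero, so P is smooth).
Step 3: tangent line at P: -4·(x − 1) + -2·(y − -1) = 0.
Expanding: -4*x - 2*y + 2 = 0.


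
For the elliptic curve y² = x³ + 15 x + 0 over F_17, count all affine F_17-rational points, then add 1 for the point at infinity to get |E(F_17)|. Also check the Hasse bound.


Affine points = {(0, 0), (1, 4), (1, 13), (2, 2), (2, 15), (3, 2), (3, 15), (5, 8), (5, 9), (6, 0), (11, 0), (12, 2), (12, 15), (14, 8), (14, 9), (15, 8), (15, 9), (16, 1), (16, 16)}; affine count = 19; |E(F_17)| = 20.

Discriminant check: Δ ∝ 4a³ + 27b² = 4·15³ + 27·0² = 4·3375 + 27·0 ≡ 2 (mod 17). Nonzero ⇒ E is nonsingular.
For each x ∈ F_17, compute rhs = x³ + 15·x + 0 mod 17, then count y ∈ F_17 with y² ≡ rhs.
  x = 0: rhs = 0, matching y values: 0 (1 points).
  x = 1: rhs = 16, matching y values: 4, 13 (2 points).
  x = 2: rhs = 4, matching y values: 2, 15 (2 points).
  x = 3: rhs = 4, matching y values: 2, 15 (2 points).
  x = 4: rhs = 5, matching y values: none (0 points).
  x = 5: rhs = 13, matching y values: 8, 9 (2 points).
  x = 6: rhs = 0, matching y values: 0 (1 points).
  x = 7: rhs = 6, matching y values: none (0 points).
  x = 8: rhs = 3, matching y values: none (0 points).
  x = 9: rhs = 14, matching y values: none (0 points).
  x = 10: rhs = 11, matching y values: none (0 points).
  x = 11: rhs = 0, matching y values: 0 (1 points).
  x = 12: rhs = 4, matching y values: 2, 15 (2 points).
  x = 13: rhs = 12, matching y values: none (0 points).
  x = 14: rhs = 13, matching y values: 8, 9 (2 points).
  x = 15: rhs = 13, matching y values: 8, 9 (2 points).
  x = 16: rhs = 1, matching y values: 1, 16 (2 points).
Total affine count: 19.
Full point count |E(F_17)| = 19 + 1 = 20.
Hasse bound: |20 − (17+1)| = |2| = 2 ≤ 2√17 ≈ 8.2462 ✓.


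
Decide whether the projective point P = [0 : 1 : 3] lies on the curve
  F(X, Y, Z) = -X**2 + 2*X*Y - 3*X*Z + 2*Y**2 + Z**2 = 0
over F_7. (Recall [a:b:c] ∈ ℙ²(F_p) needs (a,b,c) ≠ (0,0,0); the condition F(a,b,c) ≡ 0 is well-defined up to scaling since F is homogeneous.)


F(0,1,3) ≡ 4 (mod 7); P is NOT on the curve.

Evaluate F(0, 1, 3) term-by-term (mod 7).
  -X**2 ↦ -1·0·1·1 = 0
  2*X*Y ↦ 2·0·1·1 = 0
  -3*X*Z ↦ -3·0·1·3 = 0
  2*Y**2 ↦ 2·1·1·1 = 2
  Z**2 ↦ 1·1·1·9 = 9
Sum: F(0, 1, 3) = (0) + (0) + (0) + (2) + (9) = 11.
Reducing mod 7: 11 ≡ 4 (mod 7).
Since F(a, b, c) ≡ 4 ≠ 0 (mod 7), P does NOT lie on the curve.


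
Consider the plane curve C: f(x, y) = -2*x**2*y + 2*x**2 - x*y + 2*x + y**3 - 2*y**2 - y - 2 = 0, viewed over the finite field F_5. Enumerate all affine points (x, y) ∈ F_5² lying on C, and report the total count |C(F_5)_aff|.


Affine F_5-points: {(2, 0), (3, 3), (4, 1)}; count = 3.

For each of the 25 pairs (x, y) ∈ F_5², evaluate f(x, y) mod 5. Record the zeros.
  x = 0: [0↦3, 1↦1, 2↦1, 3↦4, 4↦1]  zeros at y ∈ ∅
  x = 1: [0↦2, 1↦2, 2↦4, 3↦4, 4↦3]  zeros at y ∈ ∅
  x = 2: [0↦0, 1↦3, 2↦3, 3↦1, 4↦3]  zeros at y ∈ {0}
  x = 3: [0↦2, 1↦4, 2↦3, 3↦0, 4↦1]  zeros at y ∈ {3}
  x = 4: [0↦3, 1↦0, 2↦4, 3↦1, 4↦2]  zeros at y ∈ {1}
Collecting zeros: affine points = {(2, 0), (3, 3), (4, 1)}.
Total count |C(F_5)_aff| = 3.


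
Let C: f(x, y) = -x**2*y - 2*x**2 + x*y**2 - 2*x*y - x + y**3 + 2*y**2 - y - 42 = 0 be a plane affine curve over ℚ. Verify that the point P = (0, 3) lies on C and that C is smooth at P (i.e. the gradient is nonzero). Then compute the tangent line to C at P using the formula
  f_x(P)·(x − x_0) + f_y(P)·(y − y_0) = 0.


Tangent line at P: 2*x + 38*y - 114 = 0.

Step 1: f(0, 3) = 0, so P lies on C.
Step 2: partial derivatives
  f_x(x, y) = -2*x*y - 4*x + y**2 - 2*y - 1, f_y(x, y) = -x**2 + 2*x*y - 2*x + 3*y**2 + 4*y - 1.
  f_x(P) = 2, f_y(P) = 38 (gradient nonzero, so P is smooth).
Step 3: tangent line at P: 2·(x − 0) + 38·(y − 3) = 0.
Expanding: 2*x + 38*y - 114 = 0.


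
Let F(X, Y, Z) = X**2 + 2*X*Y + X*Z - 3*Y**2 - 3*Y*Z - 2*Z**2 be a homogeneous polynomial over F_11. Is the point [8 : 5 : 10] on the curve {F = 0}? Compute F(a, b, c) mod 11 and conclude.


F(8,5,10) ≡ 8 (mod 11); P is NOT on the curve.

Evaluate F(8, 5, 10) term-by-term (mod 11).
  X**2 ↦ 1·64·1·1 = 64
  2*X*Y ↦ 2·8·5·1 = 80
  X*Z ↦ 1·8·1·10 = 80
  -3*Y**2 ↦ -3·1·25·1 = -75
  -3*Y*Z ↦ -3·1·5·10 = -150
  -2*Z**2 ↦ -2·1·1·100 = -200
Sum: F(8, 5, 10) = (64) + (80) + (80) + (-75) + (-150) + (-200) = -201.
Reducing mod 11: -201 ≡ 8 (mod 11).
Since F(a, b, c) ≡ 8 ≠ 0 (mod 11), P does NOT lie on the curve.


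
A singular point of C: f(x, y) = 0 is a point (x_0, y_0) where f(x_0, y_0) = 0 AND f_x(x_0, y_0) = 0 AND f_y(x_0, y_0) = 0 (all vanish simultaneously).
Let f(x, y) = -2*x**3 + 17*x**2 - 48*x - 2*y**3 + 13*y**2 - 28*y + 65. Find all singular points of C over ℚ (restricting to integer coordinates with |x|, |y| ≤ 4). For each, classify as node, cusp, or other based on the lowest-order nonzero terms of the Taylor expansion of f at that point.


Singular points: {(3, 2)}; classification: node.

Compute partial derivatives:
  f_x = -6*x**2 + 34*x - 48.
  f_y = -6*y**2 + 26*y - 28.
Scan x_0 ∈ {−4, ..., 4}. For each x_0, f_y(x_0, y) is a polynomial in y; find its integer roots y ∈ {−4, ..., 4}, then test f_x and f at those candidates.
  x = -4: f_y(-4, y) = -6*y**2 + 26*y - 28; vanishes at y ∈ {2}. (-4, 2): f_x = -280 ≠ 0.
  x = -3: f_y(-3, y) = -6*y**2 + 26*y - 28; vanishes at y ∈ {2}. (-3, 2): f_x = -204 ≠ 0.
  x = -2: f_y(-2, y) = -6*y**2 + 26*y - 28; vanishes at y ∈ {2}. (-2, 2): f_x = -140 ≠ 0.
  x = -1: f_y(-1, y) = -6*y**2 + 26*y - 28; vanishes at y ∈ {2}. (-1, 2): f_x = -88 ≠ 0.
  x = 0: f_y(0, y) = -6*y**2 + 26*y - 28; vanishes at y ∈ {2}. (0, 2): f_x = -48 ≠ 0.
  x = 1: f_y(1, y) = -6*y**2 + 26*y - 28; vanishes at y ∈ {2}. (1, 2): f_x = -20 ≠ 0.
  x = 2: f_y(2, y) = -6*y**2 + 26*y - 28; vanishes at y ∈ {2}. (2, 2): f_x = -4 ≠ 0.
  x = 3: f_y(3, y) = -6*y**2 + 26*y - 28; vanishes at y ∈ {2}. (3, 2): f_x = 0, f = 0 — SINGULAR.
  x = 4: f_y(4, y) = -6*y**2 + 26*y - 28; vanishes at y ∈ {2}. (4, 2): f_x = -8 ≠ 0.
Only singular point on the grid: (3, 2).
Classify: substitute x = 3 + u, y = 2 + v and expand: f = -2*u**3 - u**2 - 2*v**3 + v**2.
No constant or linear terms (consistent with a singular point). Quadratic part: -u**2 + v**2. Cubic part: -2*u**3 - 2*v**3.
The quadratic part v**2 - u**2 = (v − u)(v + u) splits into two distinct linear factors, so there are two distinct tangent lines y − 2 = ±(x − 3) — this is a node (ordinary double point).
Classification: node.


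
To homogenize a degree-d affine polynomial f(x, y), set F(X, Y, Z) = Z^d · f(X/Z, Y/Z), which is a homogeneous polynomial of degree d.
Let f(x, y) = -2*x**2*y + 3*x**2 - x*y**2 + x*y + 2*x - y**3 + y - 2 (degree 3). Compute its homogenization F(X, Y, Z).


F(X, Y, Z) = -2*X**2*Y + 3*X**2*Z - X*Y**2 + X*Y*Z + 2*X*Z**2 - Y**3 + Y*Z**2 - 2*Z**3

deg(f) = 3.
Substitute x = X/Z, y = Y/Z into f, then multiply by Z^3.
  monomial -2·x^2·y^1 ↦ -2·X^2·Y^1·Z^0.
  monomial 3·x^2·y^0 ↦ 3·X^2·Y^0·Z^1.
  monomial -1·x^1·y^2 ↦ -1·X^1·Y^2·Z^0.
  monomial 1·x^1·y^1 ↦ 1·X^1·Y^1·Z^1.
  monomial 2·x^1·y^0 ↦ 2·X^1·Y^0·Z^2.
  monomial -1·x^0·y^3 ↦ -1·X^0·Y^3·Z^0.
  monomial 1·x^0·y^1 ↦ 1·X^0·Y^1·Z^2.
  monomial -2·x^0·y^0 ↦ -2·X^0·Y^0·Z^3.
Collecting: F(X, Y, Z) = -2*X**2*Y + 3*X**2*Z - X*Y**2 + X*Y*Z + 2*X*Z**2 - Y**3 + Y*Z**2 - 2*Z**3.


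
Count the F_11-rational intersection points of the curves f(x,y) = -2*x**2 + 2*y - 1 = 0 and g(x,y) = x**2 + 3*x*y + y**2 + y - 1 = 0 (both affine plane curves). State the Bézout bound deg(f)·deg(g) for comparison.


Common zeros: {(1, 7)}; count = 1; Bézout bound = 4.

deg(f) = 2, deg(g) = 2, so Bézout bound = 4.
Scan x ∈ F_11. For each x, list the y ∈ F_11 with f(x, y) ≡ 0 and those with g(x, y) ≡ 0 (mod 11); the common zeros in that column are the intersection.
  x = 0: f ≡ 0 at y ∈ {6}; g ≡ 0 at y ∈ {3, 7}; common: ∅.
  x = 1: f ≡ 0 at y ∈ {7}; g ≡ 0 at y ∈ {0, 7}; common: {7}.
  x = 2: f ≡ 0 at y ∈ {10}; g ≡ 0 at y ∈ {1, 3}; common: ∅.
  x = 3: f ≡ 0 at y ∈ {4}; g ≡ 0 at y ∈ ∅; common: ∅.
  x = 4: f ≡ 0 at y ∈ {0}; g ≡ 0 at y ∈ ∅; common: ∅.
  x = 5: f ≡ 0 at y ∈ {9}; g ≡ 0 at y ∈ ∅; common: ∅.
  x = 6: f ≡ 0 at y ∈ {9}; g ≡ 0 at y ∈ {1, 2}; common: ∅.
  x = 7: f ≡ 0 at y ∈ {0}; g ≡ 0 at y ∈ ∅; common: ∅.
  x = 8: f ≡ 0 at y ∈ {4}; g ≡ 0 at y ∈ ∅; common: ∅.
  x = 9: f ≡ 0 at y ∈ {10}; g ≡ 0 at y ∈ ∅; common: ∅.
  x = 10: f ≡ 0 at y ∈ {7}; g ≡ 0 at y ∈ {0, 2}; common: ∅.
Collecting: common zeros = {(1, 7)}, so the count is 1.
Comparison with the Bézout bound: 1 ≤ 4 = deg(f)·deg(g), as expected for curves with no common component (the affine F_11-count falls short of the bound because intersections may lie at infinity, over extension fields, or carry multiplicity).


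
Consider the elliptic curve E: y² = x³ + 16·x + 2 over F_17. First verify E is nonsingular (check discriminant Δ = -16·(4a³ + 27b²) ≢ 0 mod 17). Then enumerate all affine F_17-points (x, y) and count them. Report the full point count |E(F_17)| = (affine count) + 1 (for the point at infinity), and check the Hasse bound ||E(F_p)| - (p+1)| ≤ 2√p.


Affine points = {(0, 6), (0, 11), (1, 6), (1, 11), (2, 5), (2, 12), (3, 3), (3, 14), (6, 5), (6, 12), (7, 7), (7, 10), (8, 8), (8, 9), (9, 5), (9, 12), (11, 8), (11, 9), (12, 1), (12, 16), (15, 8), (15, 9), (16, 6), (16, 11)}; affine count = 24; |E(F_17)| = 25.

Discriminant check: Δ ∝ 4a³ + 27b² = 4·16³ + 27·2² = 4·4096 + 27·4 ≡ 2 (mod 17). Nonzero ⇒ E is nonsingular.
For each x ∈ F_17, compute rhs = x³ + 16·x + 2 mod 17, then count y ∈ F_17 with y² ≡ rhs.
  x = 0: rhs = 2, matching y values: 6, 11 (2 points).
  x = 1: rhs = 2, matching y values: 6, 11 (2 points).
  x = 2: rhs = 8, matching y values: 5, 12 (2 points).
  x = 3: rhs = 9, matching y values: 3, 14 (2 points).
  x = 4: rhs = 11, matching y values: none (0 points).
  x = 5: rhs = 3, matching y values: none (0 points).
  x = 6: rhs = 8, matching y values: 5, 12 (2 points).
  x = 7: rhs = 15, matching y values: 7, 10 (2 points).
  x = 8: rhs = 13, matching y values: 8, 9 (2 points).
  x = 9: rhs = 8, matching y values: 5, 12 (2 points).
  x = 10: rhs = 6, matching y values: none (0 points).
  x = 11: rhs = 13, matching y values: 8, 9 (2 points).
  x = 12: rhs = 1, matching y values: 1, 16 (2 points).
  x = 13: rhs = 10, matching y values: none (0 points).
  x = 14: rhs = 12, matching y values: none (0 points).
  x = 15: rhs = 13, matching y values: 8, 9 (2 points).
  x = 16: rhs = 2, matching y values: 6, 11 (2 points).
Total affine count: 24.
Full point count |E(F_17)| = 24 + 1 = 25.
Hasse bound: |25 − (17+1)| = |7| = 7 ≤ 2√17 ≈ 8.2462 ✓.


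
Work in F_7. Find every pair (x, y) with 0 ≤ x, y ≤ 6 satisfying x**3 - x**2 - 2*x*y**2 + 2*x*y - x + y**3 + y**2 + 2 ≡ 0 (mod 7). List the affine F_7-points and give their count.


Affine F_7-points: {(0, 2), (4, 2), (5, 6), (6, 3), (6, 4)}; count = 5.

For each of the 49 pairs (x, y) ∈ F_7², evaluate f(x, y) mod 7. Record the zeros.
  x = 0: [0↦2, 1↦4, 2↦0, 3↦3, 4↦5, 5↦5, 6↦2]  zeros at y ∈ {2}
  x = 1: [0↦1, 1↦3, 2↦2, 3↦4, 4↦1, 5↦6, 6↦4]  zeros at y ∈ ∅
  x = 2: [0↦4, 1↦6, 2↦1, 3↦2, 4↦1, 5↦4, 6↦3]  zeros at y ∈ ∅
  x = 3: [0↦3, 1↦5, 2↦3, 3↦3, 4↦4, 5↦5, 6↦5]  zeros at y ∈ ∅
  x = 4: [0↦4, 1↦6, 2↦0, 3↦6, 4↦2, 5↦1, 6↦2]  zeros at y ∈ {2}
  x = 5: [0↦6, 1↦1, 2↦5, 3↦3, 4↦1, 5↦5, 6↦0]  zeros at y ∈ {6}
  x = 6: [0↦1, 1↦3, 2↦3, 3↦0, 4↦0, 5↦2, 6↦5]  zeros at y ∈ {3, 4}
Collecting zeros: affine points = {(0, 2), (4, 2), (5, 6), (6, 3), (6, 4)}.
Total count |C(F_7)_aff| = 5.


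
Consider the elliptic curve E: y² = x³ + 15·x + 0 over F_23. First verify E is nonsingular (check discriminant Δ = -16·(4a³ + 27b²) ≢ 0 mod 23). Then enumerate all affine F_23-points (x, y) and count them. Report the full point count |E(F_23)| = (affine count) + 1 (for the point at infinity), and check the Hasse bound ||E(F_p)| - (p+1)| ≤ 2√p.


Affine points = {(0, 0), (1, 4), (1, 19), (3, 7), (3, 16), (4, 3), (4, 20), (5, 4), (5, 19), (9, 6), (9, 17), (10, 0), (11, 1), (11, 22), (13, 0), (15, 9), (15, 14), (16, 9), (16, 14), (17, 4), (17, 19), (21, 10), (21, 13)}; affine count = 23; |E(F_23)| = 24.

Discriminant check: Δ ∝ 4a³ + 27b² = 4·15³ + 27·0² = 4·3375 + 27·0 ≡ 22 (mod 23). Nonzero ⇒ E is nonsingular.
For each x ∈ F_23, compute rhs = x³ + 15·x + 0 mod 23, then count y ∈ F_23 with y² ≡ rhs.
  x = 0: rhs = 0, matching y values: 0 (1 points).
  x = 1: rhs = 16, matching y values: 4, 19 (2 points).
  x = 2: rhs = 15, matching y values: none (0 points).
  x = 3: rhs = 3, matching y values: 7, 16 (2 points).
  x = 4: rhs = 9, matching y values: 3, 20 (2 points).
  x = 5: rhs = 16, matching y values: 4, 19 (2 points).
  x = 6: rhs = 7, matching y values: none (0 points).
  x = 7: rhs = 11, matching y values: none (0 points).
  x = 8: rhs = 11, matching y values: none (0 points).
  x = 9: rhs = 13, matching y values: 6, 17 (2 points).
  x = 10: rhs = 0, matching y values: 0 (1 points).
  x = 11: rhs = 1, matching y values: 1, 22 (2 points).
  x = 12: rhs = 22, matching y values: none (0 points).
  x = 13: rhs = 0, matching y values: 0 (1 points).
  x = 14: rhs = 10, matching y values: none (0 points).
  x = 15: rhs = 12, matching y values: 9, 14 (2 points).
  x = 16: rhs = 12, matching y values: 9, 14 (2 points).
  x = 17: rhs = 16, matching y values: 4, 19 (2 points).
  x = 18: rhs = 7, matching y values: none (0 points).
  x = 19: rhs = 14, matching y values: none (0 points).
  x = 20: rhs = 20, matching y values: none (0 points).
  x = 21: rhs = 8, matching y values: 10, 13 (2 points).
  x = 22: rhs = 7, matching y values: none (0 points).
Total affine count: 23.
Full point count |E(F_23)| = 23 + 1 = 24.
Hasse bound: |24 − (23+1)| = |0| = 0 ≤ 2√23 ≈ 9.5917 ✓.


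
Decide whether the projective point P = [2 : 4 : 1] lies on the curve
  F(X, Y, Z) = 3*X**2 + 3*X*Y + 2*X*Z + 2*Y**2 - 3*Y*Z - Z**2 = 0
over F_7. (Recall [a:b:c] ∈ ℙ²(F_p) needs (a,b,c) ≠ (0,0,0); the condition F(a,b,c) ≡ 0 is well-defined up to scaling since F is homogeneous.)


F(2,4,1) ≡ 3 (mod 7); P is NOT on the curve.

Evaluate F(2, 4, 1) term-by-term (mod 7).
  3*X**2 ↦ 3·4·1·1 = 12
  3*X*Y ↦ 3·2·4·1 = 24
  2*X*Z ↦ 2·2·1·1 = 4
  2*Y**2 ↦ 2·1·16·1 = 32
  -3*Y*Z ↦ -3·1·4·1 = -12
  -Z**2 ↦ -1·1·1·1 = -1
Sum: F(2, 4, 1) = (12) + (24) + (4) + (32) + (-12) + (-1) = 59.
Reducing mod 7: 59 ≡ 3 (mod 7).
Since F(a, b, c) ≡ 3 ≠ 0 (mod 7), P does NOT lie on the curve.


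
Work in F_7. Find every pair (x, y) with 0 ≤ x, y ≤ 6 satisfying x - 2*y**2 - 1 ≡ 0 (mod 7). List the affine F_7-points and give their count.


Affine F_7-points: {(1, 0), (2, 2), (2, 5), (3, 1), (3, 6), (5, 3), (5, 4)}; count = 7.

For each of the 49 pairs (x, y) ∈ F_7², evaluate f(x, y) mod 7. Record the zeros.
  x = 0: [0↦6, 1↦4, 2↦5, 3↦2, 4↦2, 5↦5, 6↦4]  zeros at y ∈ ∅
  x = 1: [0↦0, 1↦5, 2↦6, 3↦3, 4↦3, 5↦6, 6↦5]  zeros at y ∈ {0}
  x = 2: [0↦1, 1↦6, 2↦0, 3↦4, 4↦4, 5↦0, 6↦6]  zeros at y ∈ {2, 5}
  x = 3: [0↦2, 1↦0, 2↦1, 3↦5, 4↦5, 5↦1, 6↦0]  zeros at y ∈ {1, 6}
  x = 4: [0↦3, 1↦1, 2↦2, 3↦6, 4↦6, 5↦2, 6↦1]  zeros at y ∈ ∅
  x = 5: [0↦4, 1↦2, 2↦3, 3↦0, 4↦0, 5↦3, 6↦2]  zeros at y ∈ {3, 4}
  x = 6: [0↦5, 1↦3, 2↦4, 3↦1, 4↦1, 5↦4, 6↦3]  zeros at y ∈ ∅
Collecting zeros: affine points = {(1, 0), (2, 2), (2, 5), (3, 1), (3, 6), (5, 3), (5, 4)}.
Total count |C(F_7)_aff| = 7.


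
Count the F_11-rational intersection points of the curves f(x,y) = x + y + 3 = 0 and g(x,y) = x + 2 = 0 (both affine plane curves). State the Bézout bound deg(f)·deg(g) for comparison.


Common zeros: {(9, 10)}; count = 1; Bézout bound = 1.

deg(f) = 1, deg(g) = 1, so Bézout bound = 1.
Scan x ∈ F_11. For each x, list the y ∈ F_11 with f(x, y) ≡ 0 and those with g(x, y) ≡ 0 (mod 11); the common zeros in that column are the intersection.
  x = 0: f ≡ 0 at y ∈ {8}; g ≡ 0 at y ∈ ∅; common: ∅.
  x = 1: f ≡ 0 at y ∈ {7}; g ≡ 0 at y ∈ ∅; common: ∅.
  x = 2: f ≡ 0 at y ∈ {6}; g ≡ 0 at y ∈ ∅; common: ∅.
  x = 3: f ≡ 0 at y ∈ {5}; g ≡ 0 at y ∈ ∅; common: ∅.
  x = 4: f ≡ 0 at y ∈ {4}; g ≡ 0 at y ∈ ∅; common: ∅.
  x = 5: f ≡ 0 at y ∈ {3}; g ≡ 0 at y ∈ ∅; common: ∅.
  x = 6: f ≡ 0 at y ∈ {2}; g ≡ 0 at y ∈ ∅; common: ∅.
  x = 7: f ≡ 0 at y ∈ {1}; g ≡ 0 at y ∈ ∅; common: ∅.
  x = 8: f ≡ 0 at y ∈ {0}; g ≡ 0 at y ∈ ∅; common: ∅.
  x = 9: f ≡ 0 at y ∈ {10}; g ≡ 0 at y ∈ {0, 1, 2, 3, 4, 5, 6, 7, 8, 9, 10}; common: {10}.
  x = 10: f ≡ 0 at y ∈ {9}; g ≡ 0 at y ∈ ∅; common: ∅.
Collecting: common zeros = {(9, 10)}, so the count is 1.
Comparison with the Bézout bound: 1 ≤ 1 = deg(f)·deg(g), as expected for curves with no common component (the bound is attained).


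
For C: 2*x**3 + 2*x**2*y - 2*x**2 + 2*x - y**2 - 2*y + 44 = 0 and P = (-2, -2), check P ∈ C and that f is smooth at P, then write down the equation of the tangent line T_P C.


Tangent line at P: 50*x + 10*y + 120 = 0.

Step 1: f(-2, -2) = 0, so P lies on C.
Step 2: partial derivatives
  f_x(x, y) = 6*x**2 + 4*x*y - 4*x + 2, f_y(x, y) = 2*x**2 - 2*y - 2.
  f_x(P) = 50, f_y(P) = 10 (gradient nonzero, so P is smooth).
Step 3: tangent line at P: 50·(x − -2) + 10·(y − -2) = 0.
Expanding: 50*x + 10*y + 120 = 0.


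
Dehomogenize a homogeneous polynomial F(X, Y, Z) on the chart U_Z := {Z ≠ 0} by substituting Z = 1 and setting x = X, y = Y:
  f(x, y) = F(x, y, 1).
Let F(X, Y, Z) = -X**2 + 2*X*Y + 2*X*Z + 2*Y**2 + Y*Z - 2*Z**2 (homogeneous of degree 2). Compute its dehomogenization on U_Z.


f(x, y) = -x**2 + 2*x*y + 2*x + 2*y**2 + y - 2

On U_Z we set Z = 1. Each monomial c·X^i·Y^j·Z^k in F becomes c·x^i·y^j·1^k = c·x^i·y^j.
Substituting Z = 1: F(X, Y, 1) = -x**2 + 2*x*y + 2*x + 2*y**2 + y - 2.
Note: deg(f) ≤ deg(F) = 2; strict inequality happens when F is divisible by Z (lost terms).


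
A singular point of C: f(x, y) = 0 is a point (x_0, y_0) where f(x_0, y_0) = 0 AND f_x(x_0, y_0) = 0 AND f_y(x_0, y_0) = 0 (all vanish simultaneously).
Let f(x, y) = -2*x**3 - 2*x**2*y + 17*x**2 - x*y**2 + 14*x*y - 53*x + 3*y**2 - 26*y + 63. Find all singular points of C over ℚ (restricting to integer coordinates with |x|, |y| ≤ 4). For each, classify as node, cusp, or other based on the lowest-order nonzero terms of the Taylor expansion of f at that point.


Singular points: {(2, 3)}; classification: node.

Compute partial derivatives:
  f_x = -6*x**2 - 4*x*y + 34*x - y**2 + 14*y - 53.
  f_y = -2*x**2 - 2*x*y + 14*x + 6*y - 26.
Scan x_0 ∈ {−4, ..., 4}. For each x_0, f_y(x_0, y) is a polynomial in y; find its integer roots y ∈ {−4, ..., 4}, then test f_x and f at those candidates.
  x = -4: f_y(-4, y) = 14*y - 114; no integer root y with |y| ≤ 4.
  x = -3: f_y(-3, y) = 12*y - 86; no integer root y with |y| ≤ 4.
  x = -2: f_y(-2, y) = 10*y - 62; no integer root y with |y| ≤ 4.
  x = -1: f_y(-1, y) = 8*y - 42; no integer root y with |y| ≤ 4.
  x = 0: f_y(0, y) = 6*y - 26; no integer root y with |y| ≤ 4.
  x = 1: f_y(1, y) = 4*y - 14; no integer root y with |y| ≤ 4.
  x = 2: f_y(2, y) = 2*y - 6; vanishes at y ∈ {3}. (2, 3): f_x = 0, f = 0 — SINGULAR.
  x = 3: f_y(3, y) = -2; no integer root y with |y| ≤ 4.
  x = 4: f_y(4, y) = -2*y - 2; vanishes at y ∈ {-1}. (4, -1): f_x = -12 ≠ 0.
Only singular point on the grid: (2, 3).
Classify: substitute x = 2 + u, y = 3 + v and expand: f = -2*u**3 - 2*u**2*v - u**2 - u*v**2 + v**2.
No constant or linear terms (consistent with a singular point). Quadratic part: -u**2 + v**2. Cubic part: -2*u**3 - 2*u**2*v - u*v**2.
The quadratic part v**2 - u**2 = (v − u)(v + u) splits into two distinct linear factors, so there are two distinct tangent lines y − 3 = ±(x − 2) — this is a node (ordinary double point).
Classification: node.


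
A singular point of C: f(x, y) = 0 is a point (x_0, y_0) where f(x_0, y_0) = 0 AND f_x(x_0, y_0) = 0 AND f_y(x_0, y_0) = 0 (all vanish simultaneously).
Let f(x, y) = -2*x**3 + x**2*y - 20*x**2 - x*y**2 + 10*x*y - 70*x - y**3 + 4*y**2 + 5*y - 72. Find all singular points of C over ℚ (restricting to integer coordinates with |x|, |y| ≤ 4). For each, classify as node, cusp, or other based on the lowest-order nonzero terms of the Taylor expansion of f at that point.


Singular points: {(-3, 2)}; classification: cusp.

Compute partial derivatives:
  f_x = -6*x**2 + 2*x*y - 40*x - y**2 + 10*y - 70.
  f_y = x**2 - 2*x*y + 10*x - 3*y**2 + 8*y + 5.
Scan x_0 ∈ {−4, ..., 4}. For each x_0, f_y(x_0, y) is a polynomial in y; find its integer roots y ∈ {−4, ..., 4}, then test f_x and f at those candidates.
  x = -4: f_y(-4, y) = -3*y**2 + 16*y - 19; no integer root y with |y| ≤ 4.
  x = -3: f_y(-3, y) = -3*y**2 + 14*y - 16; vanishes at y ∈ {2}. (-3, 2): f_x = 0, f = 0 — SINGULAR.
  x = -2: f_y(-2, y) = -3*y**2 + 12*y - 11; no integer root y with |y| ≤ 4.
  x = -1: f_y(-1, y) = -3*y**2 + 10*y - 4; no integer root y with |y| ≤ 4.
  x = 0: f_y(0, y) = -3*y**2 + 8*y + 5; no integer root y with |y| ≤ 4.
  x = 1: f_y(1, y) = -3*y**2 + 6*y + 16; no integer root y with |y| ≤ 4.
  x = 2: f_y(2, y) = -3*y**2 + 4*y + 29; no integer root y with |y| ≤ 4.
  x = 3: f_y(3, y) = -3*y**2 + 2*y + 44; no integer root y with |y| ≤ 4.
  x = 4: f_y(4, y) = 61 - 3*y**2; no integer root y with |y| ≤ 4.
Only singular point on the grid: (-3, 2).
Classify: substitute x = -3 + u, y = 2 + v and expand: f = -2*u**3 + u**2*v - u*v**2 - v**3 + v**2.
No constant or linear terms (consistent with a singular point). Quadratic part: v**2. Cubic part: -2*u**3 + u**2*v - u*v**2 - v**3.
The quadratic part v**2 is a perfect square, so there is a single (double) tangent line v = 0, i.e. y = 2. Restricting the cubic part to that line (v = 0) leaves -2*u**3 ≠ 0, so f is not divisible by v and the branch is v² ≈ 2*u**3 to lowest order — this is a cusp.
Classification: cusp.


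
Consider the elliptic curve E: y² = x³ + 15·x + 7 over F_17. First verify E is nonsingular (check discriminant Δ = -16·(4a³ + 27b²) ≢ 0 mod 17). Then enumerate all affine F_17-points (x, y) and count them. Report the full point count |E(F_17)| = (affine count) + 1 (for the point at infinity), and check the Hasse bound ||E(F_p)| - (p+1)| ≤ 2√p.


Affine points = {(7, 8), (7, 9), (9, 2), (9, 15), (10, 1), (10, 16), (13, 6), (13, 11), (16, 5), (16, 12)}; affine count = 10; |E(F_17)| = 11.

Discriminant check: Δ ∝ 4a³ + 27b² = 4·15³ + 27·7² = 4·3375 + 27·49 ≡ 16 (mod 17). Nonzero ⇒ E is nonsingular.
For each x ∈ F_17, compute rhs = x³ + 15·x + 7 mod 17, then count y ∈ F_17 with y² ≡ rhs.
  x = 0: rhs = 7, matching y values: none (0 points).
  x = 1: rhs = 6, matching y values: none (0 points).
  x = 2: rhs = 11, matching y values: none (0 points).
  x = 3: rhs = 11, matching y values: none (0 points).
  x = 4: rhs = 12, matching y values: none (0 points).
  x = 5: rhs = 3, matching y values: none (0 points).
  x = 6: rhs = 7, matching y values: none (0 points).
  x = 7: rhs = 13, matching y values: 8, 9 (2 points).
  x = 8: rhs = 10, matching y values: none (0 points).
  x = 9: rhs = 4, matching y values: 2, 15 (2 points).
  x = 10: rhs = 1, matching y values: 1, 16 (2 points).
  x = 11: rhs = 7, matching y values: none (0 points).
  x = 12: rhs = 11, matching y values: none (0 points).
  x = 13: rhs = 2, matching y values: 6, 11 (2 points).
  x = 14: rhs = 3, matching y values: none (0 points).
  x = 15: rhs = 3, matching y values: none (0 points).
  x = 16: rhs = 8, matching y values: 5, 12 (2 points).
Total affine count: 10.
Full point count |E(F_17)| = 10 + 1 = 11.
Hasse bound: |11 − (17+1)| = |-7| = 7 ≤ 2√17 ≈ 8.2462 ✓.


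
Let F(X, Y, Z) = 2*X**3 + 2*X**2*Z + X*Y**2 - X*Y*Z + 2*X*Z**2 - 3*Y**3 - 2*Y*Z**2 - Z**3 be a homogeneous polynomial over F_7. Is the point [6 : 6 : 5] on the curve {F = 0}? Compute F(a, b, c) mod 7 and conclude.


F(6,6,5) ≡ 6 (mod 7); P is NOT on the curve.

Evaluate F(6, 6, 5) term-by-term (mod 7).
  2*X**3 ↦ 2·216·1·1 = 432
  2*X**2*Z ↦ 2·36·1·5 = 360
  X*Y**2 ↦ 1·6·36·1 = 216
  -X*Y*Z ↦ -1·6·6·5 = -180
  2*X*Z**2 ↦ 2·6·1·25 = 300
  -3*Y**3 ↦ -3·1·216·1 = -648
  -2*Y*Z**2 ↦ -2·1·6·25 = -300
  -Z**3 ↦ -1·1·1·125 = -125
Sum: F(6, 6, 5) = (432) + (360) + (216) + (-180) + (300) + (-648) + (-300) + (-125) = 55.
Reducing mod 7: 55 ≡ 6 (mod 7).
Since F(a, b, c) ≡ 6 ≠ 0 (mod 7), P does NOT lie on the curve.


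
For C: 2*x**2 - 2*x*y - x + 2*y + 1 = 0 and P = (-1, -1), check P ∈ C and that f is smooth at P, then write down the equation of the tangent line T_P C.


Tangent line at P: -3*x + 4*y + 1 = 0.

Step 1: f(-1, -1) = 0, so P lies on C.
Step 2: partial derivatives
  f_x(x, y) = 4*x - 2*y - 1, f_y(x, y) = 2 - 2*x.
  f_x(P) = -3, f_y(P) = 4 (gradient nonzero, so P is smooth).
Step 3: tangent line at P: -3·(x − -1) + 4·(y − -1) = 0.
Expanding: -3*x + 4*y + 1 = 0.


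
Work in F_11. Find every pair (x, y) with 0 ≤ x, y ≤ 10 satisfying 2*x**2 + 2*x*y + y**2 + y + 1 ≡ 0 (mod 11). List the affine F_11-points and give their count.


Affine F_11-points: {(2, 3), (4, 0), (4, 2), (5, 2), (5, 9), (6, 3), (6, 6), (7, 0), (7, 7), (8, 7), (8, 9), (10, 6)}; count = 12.

For each of the 121 pairs (x, y) ∈ F_11², evaluate f(x, y) mod 11. Record the zeros.
  x = 0: [0↦1, 1↦3, 2↦7, 3↦2, 4↦10, 5↦9, 6↦10, 7↦2, 8↦7, 9↦3, 10↦1]  zeros at y ∈ ∅
  x = 1: [0↦3, 1↦7, 2↦2, 3↦10, 4↦9, 5↦10, 6↦2, 7↦7, 8↦3, 9↦1, 10↦1]  zeros at y ∈ ∅
  x = 2: [0↦9, 1↦4, 2↦1, 3↦0, 4↦1, 5↦4, 6↦9, 7↦5, 8↦3, 9↦3, 10↦5]  zeros at y ∈ {3}
  x = 3: [0↦8, 1↦5, 2↦4, 3↦5, 4↦8, 5↦2, 6↦9, 7↦7, 8↦7, 9↦9, 10↦2]  zeros at y ∈ ∅
  x = 4: [0↦0, 1↦10, 2↦0, 3↦3, 4↦8, 5↦4, 6↦2, 7↦2, 8↦4, 9↦8, 10↦3]  zeros at y ∈ {0, 2}
  x = 5: [0↦7, 1↦8, 2↦0, 3↦5, 4↦1, 5↦10, 6↦10, 7↦1, 8↦5, 9↦0, 10↦8]  zeros at y ∈ {2, 9}
  x = 6: [0↦7, 1↦10, 2↦4, 3↦0, 4↦9, 5↦9, 6↦0, 7↦4, 8↦10, 9↦7, 10↦6]  zeros at y ∈ {3, 6}
  x = 7: [0↦0, 1↦5, 2↦1, 3↦10, 4↦10, 5↦1, 6↦5, 7↦0, 8↦8, 9↦7, 10↦8]  zeros at y ∈ {0, 7}
  x = 8: [0↦8, 1↦4, 2↦2, 3↦2, 4↦4, 5↦8, 6↦3, 7↦0, 8↦10, 9↦0, 10↦3]  zeros at y ∈ {7, 9}
  x = 9: [0↦9, 1↦7, 2↦7, 3↦9, 4↦2, 5↦8, 6↦5, 7↦4, 8↦5, 9↦8, 10↦2]  zeros at y ∈ ∅
  x = 10: [0↦3, 1↦3, 2↦5, 3↦9, 4↦4, 5↦1, 6↦0, 7↦1, 8↦4, 9↦9, 10↦5]  zeros at y ∈ {6}
Collecting zeros: affine points = {(2, 3), (4, 0), (4, 2), (5, 2), (5, 9), (6, 3), (6, 6), (7, 0), (7, 7), (8, 7), (8, 9), (10, 6)}.
Total count |C(F_11)_aff| = 12.


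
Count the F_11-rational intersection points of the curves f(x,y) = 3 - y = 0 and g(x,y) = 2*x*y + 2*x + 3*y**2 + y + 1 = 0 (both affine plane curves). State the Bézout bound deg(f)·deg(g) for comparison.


Common zeros: {(3, 3)}; count = 1; Bézout bound = 2.

deg(f) = 1, deg(g) = 2, so Bézout bound = 2.
Scan x ∈ F_11. For each x, list the y ∈ F_11 with f(x, y) ≡ 0 and those with g(x, y) ≡ 0 (mod 11); the common zeros in that column are the intersection.
  x = 0: f ≡ 0 at y ∈ {3}; g ≡ 0 at y ∈ {9}; common: ∅.
  x = 1: f ≡ 0 at y ∈ {3}; g ≡ 0 at y ∈ ∅; common: ∅.
  x = 2: f ≡ 0 at y ∈ {3}; g ≡ 0 at y ∈ {6, 7}; common: ∅.
  x = 3: f ≡ 0 at y ∈ {3}; g ≡ 0 at y ∈ {2, 3}; common: {3}.
  x = 4: f ≡ 0 at y ∈ {3}; g ≡ 0 at y ∈ ∅; common: ∅.
  x = 5: f ≡ 0 at y ∈ {3}; g ≡ 0 at y ∈ {0}; common: ∅.
  x = 6: f ≡ 0 at y ∈ {3}; g ≡ 0 at y ∈ ∅; common: ∅.
  x = 7: f ≡ 0 at y ∈ {3}; g ≡ 0 at y ∈ {1, 5}; common: ∅.
  x = 8: f ≡ 0 at y ∈ {3}; g ≡ 0 at y ∈ ∅; common: ∅.
  x = 9: f ≡ 0 at y ∈ {3}; g ≡ 0 at y ∈ {4, 8}; common: ∅.
  x = 10: f ≡ 0 at y ∈ {3}; g ≡ 0 at y ∈ ∅; common: ∅.
Collecting: common zeros = {(3, 3)}, so the count is 1.
Comparison with the Bézout bound: 1 ≤ 2 = deg(f)·deg(g), as expected for curves with no common component (the affine F_11-count falls short of the bound because intersections may lie at infinity, over extension fields, or carry multiplicity).
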